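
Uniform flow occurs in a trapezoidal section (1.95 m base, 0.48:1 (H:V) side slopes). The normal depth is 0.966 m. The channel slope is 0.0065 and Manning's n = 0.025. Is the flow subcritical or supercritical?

With bottom width b = 1.95 m and side slope z = 0.48: A = (b + zy)y = (1.95 + 0.48×0.966)×0.966 = 2.332 m²; P = b + 2y√(1+z²) = 1.95 + 2×0.966×1.109 = 4.093 m.
Hydraulic radius R = A/P = 2.332/4.093 = 0.5697 m.
V = (1/n) R^(2/3) √S = (1/0.025) × 0.5697^(2/3) × √0.0065 = 2.216 m/s. Hydraulic depth D_h = A/T = 2.332/2.877 = 0.8103 m.
Froude number Fr = V/√(g·D_h) = 2.216/√(9.81×0.8103) = 0.786, which is less than 1, so the flow is subcritical.

subcritical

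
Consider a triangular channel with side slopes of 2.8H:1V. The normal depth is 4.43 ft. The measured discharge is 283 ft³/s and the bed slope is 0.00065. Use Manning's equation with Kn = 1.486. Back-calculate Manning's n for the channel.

n = 0.012

For a triangular section with side slope z = 2.8: A = zy² = 2.8×4.43² = 54.95 ft²; P = 2y√(1+z²) = 2×4.43×2.973 = 26.34 ft.
Hydraulic radius R = A/P = 54.95/26.34 = 2.086 ft.
Rearranging Manning's equation: n = (1.486/Q) A R^(2/3) S^(1/2) = (1.486/283) × 54.95 × 2.086^(2/3) × √0.00065 = 0.012.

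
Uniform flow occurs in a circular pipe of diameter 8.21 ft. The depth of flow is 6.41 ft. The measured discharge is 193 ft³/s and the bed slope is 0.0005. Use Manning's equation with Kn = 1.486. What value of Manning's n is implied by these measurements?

n = 0.014

For a circular section of diameter D = 8.21 ft at depth y = 6.41 ft, the central angle is θ = 2 arccos(1 − 2y/D) = 4.334 rad. Then A = (D²/8)(θ − sin θ) = 44.35 ft² and P = Dθ/2 = 17.79 ft.
Hydraulic radius R = A/P = 44.35/17.79 = 2.493 ft.
Rearranging Manning's equation: n = (1.486/Q) A R^(2/3) S^(1/2) = (1.486/193) × 44.35 × 2.493^(2/3) × √0.0005 = 0.014.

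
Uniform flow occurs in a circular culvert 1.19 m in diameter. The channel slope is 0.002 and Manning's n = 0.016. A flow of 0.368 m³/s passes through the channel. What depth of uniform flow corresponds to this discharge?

Manning's equation rearranged: A R^(2/3) = nQ / (1·√S) = 0.016 × 0.368 / (√0.002) = 0.1317.
Try y = 0.306 m: A R^(2/3) = 0.07179 — short.
Try y = 0.455 m: A R^(2/3) = 0.1537 — over.
Try y = 0.419 m: A R^(2/3) = 0.1318 — matches.

y_n = 0.419 m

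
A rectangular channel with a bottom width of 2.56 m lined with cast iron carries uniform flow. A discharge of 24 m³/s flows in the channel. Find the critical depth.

For a rectangular channel, critical depth y_c = (q²/g)^(1/3) where q = Q/b = 24/2.56 = 9.375 m²/s.
So y_c = (9.375²/9.81)^(1/3) = 2.08 m.

y_c = 2.08 m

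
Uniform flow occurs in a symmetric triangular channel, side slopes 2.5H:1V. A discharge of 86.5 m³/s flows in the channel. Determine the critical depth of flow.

At critical depth, Q² T / (g A³) = 1, i.e. A³/T = Q²/g = 86.5²/9.81 = 762.7.
Trying y = 3.52 m: A³/T = 1689 — too large.
Trying y = 2.45 m: A³/T = 275.9 — too small.
Trying y = 3 m: A³/T = 759.4 — matches.

y_c = 3 m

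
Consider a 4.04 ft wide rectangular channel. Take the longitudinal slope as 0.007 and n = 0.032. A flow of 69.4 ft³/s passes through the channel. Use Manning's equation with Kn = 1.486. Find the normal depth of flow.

Manning's equation rearranged: A R^(2/3) = nQ / (1.486·√S) = 0.032 × 69.4 / (1.486 × √0.007) = 17.86.
Try y = 4.66 ft: A R^(2/3) = 23.66 — high.
Try y = 2.77 ft: A R^(2/3) = 12.41 — low.
Try y = 3.7 ft: A R^(2/3) = 17.87 — matches.

y_n = 3.7 ft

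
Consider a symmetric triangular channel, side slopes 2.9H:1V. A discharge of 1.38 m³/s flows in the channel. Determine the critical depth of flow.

At critical depth, Q² T / (g A³) = 1, i.e. A³/T = Q²/g = 1.38²/9.81 = 0.1941.
Trying y = 0.604 m: A³/T = 0.338 — over.
Trying y = 0.452 m: A³/T = 0.07933 — short.
Trying y = 0.541 m: A³/T = 0.1949 — ≈ 0.1941.

y_c = 0.541 m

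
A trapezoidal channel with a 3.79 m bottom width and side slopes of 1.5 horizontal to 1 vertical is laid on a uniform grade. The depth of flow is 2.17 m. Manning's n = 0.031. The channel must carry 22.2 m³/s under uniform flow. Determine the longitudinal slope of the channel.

S = 0.0014

With bottom width b = 3.79 m and side slope z = 1.5: A = (b + zy)y = (3.79 + 1.5×2.17)×2.17 = 15.29 m²; P = b + 2y√(1+z²) = 3.79 + 2×2.17×1.803 = 11.61 m.
Hydraulic radius R = A/P = 15.29/11.61 = 1.316 m.
From Manning's equation, S = [nQ / (1 A R^(2/3))]² = [0.031 × 22.2 / (1 × 15.29 × 1.316^(2/3))]² = 0.0014.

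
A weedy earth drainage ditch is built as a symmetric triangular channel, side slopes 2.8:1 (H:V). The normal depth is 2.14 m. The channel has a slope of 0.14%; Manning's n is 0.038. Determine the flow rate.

For a triangular section with side slope z = 2.8: A = zy² = 2.8×2.14² = 12.82 m²; P = 2y√(1+z²) = 2×2.14×2.973 = 12.73 m.
Hydraulic radius R = A/P = 12.82/12.73 = 1.008 m.
Manning's equation: Q = (1/n) A R^(2/3) S^(1/2) = (1/0.038) × 12.82 × 1.008^(2/3) × 0.0014^(1/2) = 12.7 m³/s.

Q = 12.7 m³/s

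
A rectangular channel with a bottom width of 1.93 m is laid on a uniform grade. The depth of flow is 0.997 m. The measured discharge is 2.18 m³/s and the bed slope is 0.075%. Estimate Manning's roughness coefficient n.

n = 0.015

Flow area A = b·y = 1.93 × 0.997 = 1.924 m². Wetted perimeter P = b + 2y = 1.93 + 2×0.997 = 3.924 m.
Hydraulic radius R = A/P = 1.924/3.924 = 0.4904 m.
Rearranging Manning's equation: n = (1/Q) A R^(2/3) S^(1/2) = (1/2.18) × 1.924 × 0.4904^(2/3) × √0.00075 = 0.015.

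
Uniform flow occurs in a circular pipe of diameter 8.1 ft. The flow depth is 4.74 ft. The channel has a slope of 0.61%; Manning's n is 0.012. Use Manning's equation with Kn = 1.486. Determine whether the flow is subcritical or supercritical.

supercritical

For a circular section of diameter D = 8.1 ft at depth y = 4.74 ft, the central angle is θ = 2 arccos(1 − 2y/D) = 3.484 rad. Then A = (D²/8)(θ − sin θ) = 31.33 ft² and P = Dθ/2 = 14.11 ft.
Hydraulic radius R = A/P = 31.33/14.11 = 2.22 ft.
V = (1.486/n) R^(2/3) √S = (1.486/0.012) × 2.22^(2/3) × √0.0061 = 16.46 ft/s. Hydraulic depth D_h = A/T = 31.33/7.982 = 3.925 ft.
Froude number Fr = V/√(g·D_h) = 16.46/√(32.2×3.925) = 1.46, which is greater than 1, so the flow is supercritical.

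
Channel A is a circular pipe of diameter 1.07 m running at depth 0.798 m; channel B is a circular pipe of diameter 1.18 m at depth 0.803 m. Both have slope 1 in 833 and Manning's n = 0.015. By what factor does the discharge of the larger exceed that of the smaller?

Channel A: For a circular section of diameter D = 1.07 m at depth y = 0.798 m, the central angle is θ = 2 arccos(1 − 2y/D) = 4.169 rad. Then A = (D²/8)(θ − sin θ) = 0.7192 m² and P = Dθ/2 = 2.231 m. Hydraulic radius R = A/P = 0.7192/2.231 = 0.3224 m. Q_A = (1/0.015)·0.7192·0.3224^(2/3)·√0.0012 = 0.7812 m³/s.
Channel B: For a circular section of diameter D = 1.18 m at depth y = 0.803 m, the central angle is θ = 2 arccos(1 − 2y/D) = 3.88 rad. Then A = (D²/8)(θ − sin θ) = 0.7926 m² and P = Dθ/2 = 2.289 m. Hydraulic radius R = A/P = 0.7926/2.289 = 0.3462 m. Q_B = (1/0.015)·0.7926·0.3462^(2/3)·√0.0012 = 0.9026 m³/s.
The larger discharge is 0.9026 m³/s and the smaller is 0.7812 m³/s; the ratio is 1.16.

1.16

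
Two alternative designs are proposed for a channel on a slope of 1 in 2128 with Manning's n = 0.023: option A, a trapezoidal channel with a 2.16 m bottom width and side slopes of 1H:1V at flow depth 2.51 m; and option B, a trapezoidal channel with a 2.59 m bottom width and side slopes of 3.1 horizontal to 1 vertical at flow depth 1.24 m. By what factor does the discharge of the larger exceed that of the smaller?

2.09

Channel A: With bottom width b = 2.16 m and side slope z = 1: A = (b + zy)y = (2.16 + 1×2.51)×2.51 = 11.72 m²; P = b + 2y√(1+z²) = 2.16 + 2×2.51×1.414 = 9.259 m. Hydraulic radius R = A/P = 11.72/9.259 = 1.266 m. Q_A = (1/0.023)·11.72·1.266^(2/3)·√0.0004699 = 12.93 m³/s.
Channel B: With bottom width b = 2.59 m and side slope z = 3.1: A = (b + zy)y = (2.59 + 3.1×1.24)×1.24 = 7.978 m²; P = b + 2y√(1+z²) = 2.59 + 2×1.24×3.257 = 10.67 m. Hydraulic radius R = A/P = 7.978/10.67 = 0.7479 m. Q_B = (1/0.023)·7.978·0.7479^(2/3)·√0.0004699 = 6.195 m³/s.
The larger discharge is 12.93 m³/s and the smaller is 6.195 m³/s; the ratio is 2.09.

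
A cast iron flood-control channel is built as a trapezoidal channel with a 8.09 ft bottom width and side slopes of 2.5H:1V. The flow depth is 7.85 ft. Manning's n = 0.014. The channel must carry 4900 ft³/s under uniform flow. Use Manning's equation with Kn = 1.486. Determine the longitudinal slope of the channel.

S = 0.0064

With bottom width b = 8.09 ft and side slope z = 2.5: A = (b + zy)y = (8.09 + 2.5×7.85)×7.85 = 217.6 ft²; P = b + 2y√(1+z²) = 8.09 + 2×7.85×2.693 = 50.36 ft.
Hydraulic radius R = A/P = 217.6/50.36 = 4.32 ft.
From Manning's equation, S = [nQ / (1.486 A R^(2/3))]² = [0.014 × 4900 / (1.486 × 217.6 × 4.32^(2/3))]² = 0.0064.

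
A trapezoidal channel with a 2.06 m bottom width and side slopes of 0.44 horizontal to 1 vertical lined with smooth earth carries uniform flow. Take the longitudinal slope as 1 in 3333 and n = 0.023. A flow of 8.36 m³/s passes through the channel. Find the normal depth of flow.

Manning's equation rearranged: A R^(2/3) = nQ / (1·√S) = 0.023 × 8.36 / (√0.0003) = 11.1.
At y = 3.65 m: A R^(2/3) = 16.21 — over.
At y = 2.05 m: A R^(2/3) = 5.779 — short.
At y = 2.97 m: A R^(2/3) = 11.1 — ≈ 11.1.

y_n = 2.97 m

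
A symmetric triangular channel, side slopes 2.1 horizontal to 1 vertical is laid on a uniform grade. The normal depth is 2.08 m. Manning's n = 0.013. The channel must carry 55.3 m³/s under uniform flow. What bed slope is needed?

For a triangular section with side slope z = 2.1: A = zy² = 2.1×2.08² = 9.085 m²; P = 2y√(1+z²) = 2×2.08×2.326 = 9.676 m.
Hydraulic radius R = A/P = 9.085/9.676 = 0.939 m.
From Manning's equation, S = [nQ / (1 A R^(2/3))]² = [0.013 × 55.3 / (1 × 9.085 × 0.939^(2/3))]² = 0.00681.

S = 0.00681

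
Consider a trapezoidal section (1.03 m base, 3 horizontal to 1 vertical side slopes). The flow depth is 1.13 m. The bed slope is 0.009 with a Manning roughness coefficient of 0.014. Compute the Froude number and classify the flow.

With bottom width b = 1.03 m and side slope z = 3: A = (b + zy)y = (1.03 + 3×1.13)×1.13 = 4.995 m²; P = b + 2y√(1+z²) = 1.03 + 2×1.13×3.162 = 8.177 m.
Hydraulic radius R = A/P = 4.995/8.177 = 0.6108 m.
V = (1/n) R^(2/3) √S = (1/0.014) × 0.6108^(2/3) × √0.009 = 4.878 m/s. Hydraulic depth D_h = A/T = 4.995/7.81 = 0.6395 m.
Froude number Fr = V/√(g·D_h) = 4.878/√(9.81×0.6395) = 1.95, which is greater than 1, so the flow is supercritical.

supercritical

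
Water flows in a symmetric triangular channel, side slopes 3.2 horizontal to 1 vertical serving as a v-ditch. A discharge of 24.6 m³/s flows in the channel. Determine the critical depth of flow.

At critical depth, Q² T / (g A³) = 1, i.e. A³/T = Q²/g = 24.6²/9.81 = 61.69.
At y = 1.46 m: A³/T = 33.97 — short.
At y = 2.06 m: A³/T = 189.9 — over.
At y = 1.65 m: A³/T = 62.62 — ≈ 61.69.

y_c = 1.65 m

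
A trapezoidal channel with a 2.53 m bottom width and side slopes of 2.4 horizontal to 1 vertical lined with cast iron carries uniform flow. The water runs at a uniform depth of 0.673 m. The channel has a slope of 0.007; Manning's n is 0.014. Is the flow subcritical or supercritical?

supercritical

With bottom width b = 2.53 m and side slope z = 2.4: A = (b + zy)y = (2.53 + 2.4×0.673)×0.673 = 2.79 m²; P = b + 2y√(1+z²) = 2.53 + 2×0.673×2.6 = 6.03 m.
Hydraulic radius R = A/P = 2.79/6.03 = 0.4627 m.
V = (1/n) R^(2/3) √S = (1/0.014) × 0.4627^(2/3) × √0.007 = 3.575 m/s. Hydraulic depth D_h = A/T = 2.79/5.76 = 0.4843 m.
Froude number Fr = V/√(g·D_h) = 3.575/√(9.81×0.4843) = 1.64, which is greater than 1, so the flow is supercritical.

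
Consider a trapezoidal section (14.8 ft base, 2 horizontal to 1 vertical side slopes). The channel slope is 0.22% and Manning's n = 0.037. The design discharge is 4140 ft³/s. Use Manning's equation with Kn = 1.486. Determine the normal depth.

Manning's equation rearranged: A R^(2/3) = nQ / (1.486·√S) = 0.037 × 4140 / (1.486 × √0.0022) = 2198.
Try y = 9.91 ft: A R^(2/3) = 1108 — too small.
Try y = 13.6 ft: A R^(2/3) = 2199 — ≈ 2198.

y_n = 13.6 ft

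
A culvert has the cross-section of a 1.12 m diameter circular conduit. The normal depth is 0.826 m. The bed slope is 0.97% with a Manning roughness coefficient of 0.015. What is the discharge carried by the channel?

For a circular section of diameter D = 1.12 m at depth y = 0.826 m, the central angle is θ = 2 arccos(1 − 2y/D) = 4.132 rad. Then A = (D²/8)(θ − sin θ) = 0.7789 m² and P = Dθ/2 = 2.314 m.
Hydraulic radius R = A/P = 0.7789/2.314 = 0.3367 m.
Manning's equation: Q = (1/n) A R^(2/3) S^(1/2) = (1/0.015) × 0.7789 × 0.3367^(2/3) × 0.0097^(1/2) = 2.47 m³/s.

Q = 2.47 m³/s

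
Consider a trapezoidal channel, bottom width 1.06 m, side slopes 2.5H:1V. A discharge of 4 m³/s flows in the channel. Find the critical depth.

At critical depth, Q² T / (g A³) = 1, i.e. A³/T = Q²/g = 4²/9.81 = 1.631.
At y = 0.808 m: A³/T = 3.022 — over.
At y = 0.54 m: A³/T = 0.5862 — short.
At y = 0.696 m: A³/T = 1.63 — ≈ 1.631.

y_c = 0.696 m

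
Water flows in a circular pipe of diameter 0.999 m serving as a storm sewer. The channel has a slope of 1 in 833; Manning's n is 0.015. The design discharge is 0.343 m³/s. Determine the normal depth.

y_n = 0.486 m

Manning's equation rearranged: A R^(2/3) = nQ / (1·√S) = 0.015 × 0.343 / (√0.0012) = 0.1485.
Trying y = 0.587 m: A R^(2/3) = 0.2022 — high.
Trying y = 0.359 m: A R^(2/3) = 0.08589 — low.
Trying y = 0.486 m: A R^(2/3) = 0.1483 — matches.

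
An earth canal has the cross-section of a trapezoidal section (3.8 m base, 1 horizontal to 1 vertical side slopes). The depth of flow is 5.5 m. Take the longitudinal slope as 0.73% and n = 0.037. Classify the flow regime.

subcritical

With bottom width b = 3.8 m and side slope z = 1: A = (b + zy)y = (3.8 + 1×5.5)×5.5 = 51.15 m²; P = b + 2y√(1+z²) = 3.8 + 2×5.5×1.414 = 19.36 m.
Hydraulic radius R = A/P = 51.15/19.36 = 2.643 m.
V = (1/n) R^(2/3) √S = (1/0.037) × 2.643^(2/3) × √0.0073 = 4.414 m/s. Hydraulic depth D_h = A/T = 51.15/14.8 = 3.456 m.
Froude number Fr = V/√(g·D_h) = 4.414/√(9.81×3.456) = 0.758, which is less than 1, so the flow is subcritical.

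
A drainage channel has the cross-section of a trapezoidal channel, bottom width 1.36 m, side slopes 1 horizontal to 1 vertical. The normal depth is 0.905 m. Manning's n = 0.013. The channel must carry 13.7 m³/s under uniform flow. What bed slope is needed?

S = 0.0179

With bottom width b = 1.36 m and side slope z = 1: A = (b + zy)y = (1.36 + 1×0.905)×0.905 = 2.05 m²; P = b + 2y√(1+z²) = 1.36 + 2×0.905×1.414 = 3.92 m.
Hydraulic radius R = A/P = 2.05/3.92 = 0.523 m.
From Manning's equation, S = [nQ / (1 A R^(2/3))]² = [0.013 × 13.7 / (1 × 2.05 × 0.523^(2/3))]² = 0.0179.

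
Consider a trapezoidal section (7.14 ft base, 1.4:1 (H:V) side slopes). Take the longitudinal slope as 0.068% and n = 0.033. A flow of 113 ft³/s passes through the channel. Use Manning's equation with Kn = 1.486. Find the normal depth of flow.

Manning's equation rearranged: A R^(2/3) = nQ / (1.486·√S) = 0.033 × 113 / (1.486 × √0.00068) = 96.23.
Try y = 2.84 ft: A R^(2/3) = 47.86 — too small.
Try y = 4.43 ft: A R^(2/3) = 112.9 — too large.
Try y = 4.09 ft: A R^(2/3) = 96.43 — ≈ 96.23.

y_n = 4.09 ft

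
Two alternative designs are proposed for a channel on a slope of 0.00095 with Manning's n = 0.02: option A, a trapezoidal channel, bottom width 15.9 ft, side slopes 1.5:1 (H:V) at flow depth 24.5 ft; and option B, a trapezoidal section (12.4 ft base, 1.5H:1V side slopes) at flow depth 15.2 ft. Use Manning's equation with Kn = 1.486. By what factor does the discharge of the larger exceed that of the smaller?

3.24

Channel A: With bottom width b = 15.9 ft and side slope z = 1.5: A = (b + zy)y = (15.9 + 1.5×24.5)×24.5 = 1290 ft²; P = b + 2y√(1+z²) = 15.9 + 2×24.5×1.803 = 104.2 ft. Hydraulic radius R = A/P = 1290/104.2 = 12.38 ft. Q_A = (1.486/0.02)·1290·12.38^(2/3)·√0.00095 = 15800 ft³/s.
Channel B: With bottom width b = 12.4 ft and side slope z = 1.5: A = (b + zy)y = (12.4 + 1.5×15.2)×15.2 = 535 ft²; P = b + 2y√(1+z²) = 12.4 + 2×15.2×1.803 = 67.2 ft. Hydraulic radius R = A/P = 535/67.2 = 7.961 ft. Q_B = (1.486/0.02)·535·7.961^(2/3)·√0.00095 = 4885 ft³/s.
The larger discharge is 15800 ft³/s and the smaller is 4885 ft³/s; the ratio is 3.24.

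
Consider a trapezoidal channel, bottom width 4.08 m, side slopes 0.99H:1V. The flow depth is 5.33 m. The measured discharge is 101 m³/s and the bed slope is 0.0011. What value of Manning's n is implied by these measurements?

With bottom width b = 4.08 m and side slope z = 0.99: A = (b + zy)y = (4.08 + 0.99×5.33)×5.33 = 49.87 m²; P = b + 2y√(1+z²) = 4.08 + 2×5.33×1.407 = 19.08 m.
Hydraulic radius R = A/P = 49.87/19.08 = 2.614 m.
Rearranging Manning's equation: n = (1/Q) A R^(2/3) S^(1/2) = (1/101) × 49.87 × 2.614^(2/3) × √0.0011 = 0.0311.

n = 0.0311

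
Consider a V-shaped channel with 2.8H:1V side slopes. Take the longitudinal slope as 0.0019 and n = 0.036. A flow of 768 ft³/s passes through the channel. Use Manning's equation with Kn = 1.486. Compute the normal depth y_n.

y_n = 7.95 ft

Manning's equation rearranged: A R^(2/3) = nQ / (1.486·√S) = 0.036 × 768 / (1.486 × √0.0019) = 426.8.
Trying y = 8.72 ft: A R^(2/3) = 545.9 — high.
Trying y = 6.84 ft: A R^(2/3) = 285.7 — low.
Trying y = 7.95 ft: A R^(2/3) = 426.6 — matches.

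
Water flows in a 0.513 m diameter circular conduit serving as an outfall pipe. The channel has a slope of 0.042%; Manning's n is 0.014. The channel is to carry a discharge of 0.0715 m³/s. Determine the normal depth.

y_n = 0.391 m

Manning's equation rearranged: A R^(2/3) = nQ / (1·√S) = 0.014 × 0.0715 / (√0.00042) = 0.04884.
Try y = 0.446 m: A R^(2/3) = 0.05501 — too large.
Try y = 0.274 m: A R^(2/3) = 0.02935 — too small.
Try y = 0.391 m: A R^(2/3) = 0.04882 — matches.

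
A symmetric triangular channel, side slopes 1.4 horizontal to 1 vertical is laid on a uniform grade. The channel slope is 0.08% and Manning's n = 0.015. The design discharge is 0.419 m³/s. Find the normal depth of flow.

y_n = 0.628 m

Manning's equation rearranged: A R^(2/3) = nQ / (1·√S) = 0.015 × 0.419 / (√0.0008) = 0.2222.
At y = 0.536 m: A R^(2/3) = 0.1457 — low.
At y = 0.747 m: A R^(2/3) = 0.3531 — high.
At y = 0.628 m: A R^(2/3) = 0.2223 — close enough.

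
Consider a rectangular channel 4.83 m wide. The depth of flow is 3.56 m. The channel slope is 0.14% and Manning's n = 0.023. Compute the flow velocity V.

V = 2.07 m/s

Flow area A = b·y = 4.83 × 3.56 = 17.19 m². Wetted perimeter P = b + 2y = 4.83 + 2×3.56 = 11.95 m.
Hydraulic radius R = A/P = 17.19/11.95 = 1.439 m.
From Manning's equation, V = (1/n) R^(2/3) S^(1/2) = (1/0.023) × 1.439^(2/3) × 0.0014^(1/2) = 2.07 m/s.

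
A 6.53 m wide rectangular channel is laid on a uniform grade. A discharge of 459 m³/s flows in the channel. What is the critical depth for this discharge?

For a rectangular channel, critical depth y_c = (q²/g)^(1/3) where q = Q/b = 459/6.53 = 70.29 m²/s.
So y_c = (70.29²/9.81)^(1/3) = 7.96 m.

y_c = 7.96 m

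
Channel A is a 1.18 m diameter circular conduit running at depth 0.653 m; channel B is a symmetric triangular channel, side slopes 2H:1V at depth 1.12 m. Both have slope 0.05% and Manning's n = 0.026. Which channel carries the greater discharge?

channel B

Channel A: For a circular section of diameter D = 1.18 m at depth y = 0.653 m, the central angle is θ = 2 arccos(1 − 2y/D) = 3.356 rad. Then A = (D²/8)(θ − sin θ) = 0.621 m² and P = Dθ/2 = 1.98 m. Hydraulic radius R = A/P = 0.621/1.98 = 0.3137 m. Q_A = (1/0.026)·0.621·0.3137^(2/3)·√0.0005 = 0.2466 m³/s.
Channel B: For a triangular section with side slope z = 2: A = zy² = 2×1.12² = 2.509 m²; P = 2y√(1+z²) = 2×1.12×2.236 = 5.009 m. Hydraulic radius R = A/P = 2.509/5.009 = 0.5009 m. Q_B = (1/0.026)·2.509·0.5009^(2/3)·√0.0005 = 1.361 m³/s.
Q_A = 0.2466 m³/s vs Q_B = 1.361 m³/s, so channel B carries more.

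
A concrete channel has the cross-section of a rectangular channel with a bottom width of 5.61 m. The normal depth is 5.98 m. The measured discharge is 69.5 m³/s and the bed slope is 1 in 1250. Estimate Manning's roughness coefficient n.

Flow area A = b·y = 5.61 × 5.98 = 33.55 m². Wetted perimeter P = b + 2y = 5.61 + 2×5.98 = 17.57 m.
Hydraulic radius R = A/P = 33.55/17.57 = 1.909 m.
Rearranging Manning's equation: n = (1/Q) A R^(2/3) S^(1/2) = (1/69.5) × 33.55 × 1.909^(2/3) × √0.0008 = 0.021.

n = 0.021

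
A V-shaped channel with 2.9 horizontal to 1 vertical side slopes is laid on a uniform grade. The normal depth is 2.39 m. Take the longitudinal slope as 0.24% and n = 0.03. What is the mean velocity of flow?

For a triangular section with side slope z = 2.9: A = zy² = 2.9×2.39² = 16.57 m²; P = 2y√(1+z²) = 2×2.39×3.068 = 14.66 m.
Hydraulic radius R = A/P = 16.57/14.66 = 1.13 m.
From Manning's equation, V = (1/n) R^(2/3) S^(1/2) = (1/0.03) × 1.13^(2/3) × 0.0024^(1/2) = 1.77 m/s.

V = 1.77 m/s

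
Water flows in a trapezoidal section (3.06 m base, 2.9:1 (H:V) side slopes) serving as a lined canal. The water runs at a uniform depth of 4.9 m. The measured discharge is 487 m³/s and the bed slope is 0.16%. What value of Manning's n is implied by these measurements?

With bottom width b = 3.06 m and side slope z = 2.9: A = (b + zy)y = (3.06 + 2.9×4.9)×4.9 = 84.62 m²; P = b + 2y√(1+z²) = 3.06 + 2×4.9×3.068 = 33.12 m.
Hydraulic radius R = A/P = 84.62/33.12 = 2.555 m.
Rearranging Manning's equation: n = (1/Q) A R^(2/3) S^(1/2) = (1/487) × 84.62 × 2.555^(2/3) × √0.0016 = 0.013.

n = 0.013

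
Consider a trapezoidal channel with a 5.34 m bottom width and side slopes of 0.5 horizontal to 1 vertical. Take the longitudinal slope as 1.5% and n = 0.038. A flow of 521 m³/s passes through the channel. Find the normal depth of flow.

y_n = 7.97 m

Manning's equation rearranged: A R^(2/3) = nQ / (1·√S) = 0.038 × 521 / (√0.015) = 161.6.
At y = 5.86 m: A R^(2/3) = 92.28 — low.
At y = 9.52 m: A R^(2/3) = 226.3 — high.
At y = 7.97 m: A R^(2/3) = 161.7 — ≈ 161.6.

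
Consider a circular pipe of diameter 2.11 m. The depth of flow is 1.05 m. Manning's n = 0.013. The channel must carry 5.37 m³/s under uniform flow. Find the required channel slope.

S = 0.0038

For a circular section of diameter D = 2.11 m at depth y = 1.05 m, the central angle is θ = 2 arccos(1 − 2y/D) = 3.132 rad. Then A = (D²/8)(θ − sin θ) = 1.738 m² and P = Dθ/2 = 3.304 m.
Hydraulic radius R = A/P = 1.738/3.304 = 0.5259 m.
From Manning's equation, S = [nQ / (1 A R^(2/3))]² = [0.013 × 5.37 / (1 × 1.738 × 0.5259^(2/3))]² = 0.0038.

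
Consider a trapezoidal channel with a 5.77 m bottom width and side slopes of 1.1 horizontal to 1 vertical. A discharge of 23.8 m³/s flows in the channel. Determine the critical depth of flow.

y_c = 1.12 m

At critical depth, Q² T / (g A³) = 1, i.e. A³/T = Q²/g = 23.8²/9.81 = 57.74.
Try y = 0.83 m: A³/T = 22.47 — too small.
Try y = 1.23 m: A³/T = 79.34 — too large.
Try y = 1.12 m: A³/T = 58.57 — close enough.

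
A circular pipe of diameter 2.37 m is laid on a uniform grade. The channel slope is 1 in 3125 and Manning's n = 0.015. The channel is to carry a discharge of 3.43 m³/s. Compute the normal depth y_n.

y_n = 1.8 m

Manning's equation rearranged: A R^(2/3) = nQ / (1·√S) = 0.015 × 3.43 / (√0.00032) = 2.876.
Trying y = 1.31 m: A R^(2/3) = 1.837 — too small.
Trying y = 1.96 m: A R^(2/3) = 3.137 — too large.
Trying y = 1.8 m: A R^(2/3) = 2.879 — close enough.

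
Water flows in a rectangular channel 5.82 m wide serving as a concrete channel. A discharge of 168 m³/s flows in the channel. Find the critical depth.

y_c = 4.4 m

For a rectangular channel, critical depth y_c = (q²/g)^(1/3) where q = Q/b = 168/5.82 = 28.87 m²/s.
So y_c = (28.87²/9.81)^(1/3) = 4.4 m.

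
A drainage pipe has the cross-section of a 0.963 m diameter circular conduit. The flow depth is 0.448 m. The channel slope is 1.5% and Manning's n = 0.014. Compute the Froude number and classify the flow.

supercritical

For a circular section of diameter D = 0.963 m at depth y = 0.448 m, the central angle is θ = 2 arccos(1 − 2y/D) = 3.002 rad. Then A = (D²/8)(θ − sin θ) = 0.3319 m² and P = Dθ/2 = 1.446 m.
Hydraulic radius R = A/P = 0.3319/1.446 = 0.2296 m.
V = (1/n) R^(2/3) √S = (1/0.014) × 0.2296^(2/3) × √0.015 = 3.28 m/s. Hydraulic depth D_h = A/T = 0.3319/0.9607 = 0.3455 m.
Froude number Fr = V/√(g·D_h) = 3.28/√(9.81×0.3455) = 1.78, which is greater than 1, so the flow is supercritical.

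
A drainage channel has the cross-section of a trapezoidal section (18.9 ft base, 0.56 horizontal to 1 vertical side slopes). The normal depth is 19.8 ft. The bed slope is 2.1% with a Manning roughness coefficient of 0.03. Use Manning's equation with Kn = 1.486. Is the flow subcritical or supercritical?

supercritical

With bottom width b = 18.9 ft and side slope z = 0.56: A = (b + zy)y = (18.9 + 0.56×19.8)×19.8 = 593.8 ft²; P = b + 2y√(1+z²) = 18.9 + 2×19.8×1.146 = 64.29 ft.
Hydraulic radius R = A/P = 593.8/64.29 = 9.236 ft.
V = (1.486/n) R^(2/3) √S = (1.486/0.03) × 9.236^(2/3) × √0.021 = 31.6 ft/s. Hydraulic depth D_h = A/T = 593.8/41.08 = 14.46 ft.
Froude number Fr = V/√(g·D_h) = 31.6/√(32.2×14.46) = 1.46, which is greater than 1, so the flow is supercritical.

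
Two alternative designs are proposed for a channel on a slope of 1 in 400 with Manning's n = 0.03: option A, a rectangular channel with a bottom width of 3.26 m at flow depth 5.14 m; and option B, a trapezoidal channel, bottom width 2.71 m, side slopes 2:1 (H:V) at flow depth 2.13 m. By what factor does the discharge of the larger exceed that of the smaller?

Channel A: Flow area A = b·y = 3.26 × 5.14 = 16.76 m². Wetted perimeter P = b + 2y = 3.26 + 2×5.14 = 13.54 m. Hydraulic radius R = A/P = 16.76/13.54 = 1.238 m. Q_A = (1/0.03)·16.76·1.238^(2/3)·√0.0025 = 32.19 m³/s.
Channel B: With bottom width b = 2.71 m and side slope z = 2: A = (b + zy)y = (2.71 + 2×2.13)×2.13 = 14.85 m²; P = b + 2y√(1+z²) = 2.71 + 2×2.13×2.236 = 12.24 m. Hydraulic radius R = A/P = 14.85/12.24 = 1.213 m. Q_B = (1/0.03)·14.85·1.213^(2/3)·√0.0025 = 28.15 m³/s.
The larger discharge is 32.19 m³/s and the smaller is 28.15 m³/s; the ratio is 1.14.

1.14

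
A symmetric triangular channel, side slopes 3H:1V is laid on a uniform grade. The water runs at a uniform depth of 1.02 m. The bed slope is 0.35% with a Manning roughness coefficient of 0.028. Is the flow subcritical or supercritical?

For a triangular section with side slope z = 3: A = zy² = 3×1.02² = 3.121 m²; P = 2y√(1+z²) = 2×1.02×3.162 = 6.451 m.
Hydraulic radius R = A/P = 3.121/6.451 = 0.4838 m.
V = (1/n) R^(2/3) √S = (1/0.028) × 0.4838^(2/3) × √0.0035 = 1.302 m/s. Hydraulic depth D_h = A/T = 3.121/6.12 = 0.51 m.
Froude number Fr = V/√(g·D_h) = 1.302/√(9.81×0.51) = 0.582, which is less than 1, so the flow is subcritical.

subcritical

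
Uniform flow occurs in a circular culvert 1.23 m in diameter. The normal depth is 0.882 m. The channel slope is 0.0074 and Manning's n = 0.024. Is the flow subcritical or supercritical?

subcritical

For a circular section of diameter D = 1.23 m at depth y = 0.882 m, the central angle is θ = 2 arccos(1 − 2y/D) = 4.04 rad. Then A = (D²/8)(θ − sin θ) = 0.9119 m² and P = Dθ/2 = 2.484 m.
Hydraulic radius R = A/P = 0.9119/2.484 = 0.367 m.
V = (1/n) R^(2/3) √S = (1/0.024) × 0.367^(2/3) × √0.0074 = 1.837 m/s. Hydraulic depth D_h = A/T = 0.9119/1.108 = 0.823 m.
Froude number Fr = V/√(g·D_h) = 1.837/√(9.81×0.823) = 0.647, which is less than 1, so the flow is subcritical.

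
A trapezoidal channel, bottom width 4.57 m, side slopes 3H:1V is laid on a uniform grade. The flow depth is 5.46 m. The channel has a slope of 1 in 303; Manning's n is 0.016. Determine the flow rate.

With bottom width b = 4.57 m and side slope z = 3: A = (b + zy)y = (4.57 + 3×5.46)×5.46 = 114.4 m²; P = b + 2y√(1+z²) = 4.57 + 2×5.46×3.162 = 39.1 m.
Hydraulic radius R = A/P = 114.4/39.1 = 2.925 m.
Manning's equation: Q = (1/n) A R^(2/3) S^(1/2) = (1/0.016) × 114.4 × 2.925^(2/3) × 0.0033^(1/2) = 840 m³/s.

Q = 840 m³/s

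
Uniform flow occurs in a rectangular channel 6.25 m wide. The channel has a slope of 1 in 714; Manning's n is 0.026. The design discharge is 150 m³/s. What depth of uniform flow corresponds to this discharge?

Manning's equation rearranged: A R^(2/3) = nQ / (1·√S) = 0.026 × 150 / (√0.001401) = 104.2.
Trying y = 7.73 m: A R^(2/3) = 82.35 — low.
Trying y = 11.2 m: A R^(2/3) = 127 — high.
Trying y = 9.44 m: A R^(2/3) = 104.2 — close enough.

y_n = 9.44 m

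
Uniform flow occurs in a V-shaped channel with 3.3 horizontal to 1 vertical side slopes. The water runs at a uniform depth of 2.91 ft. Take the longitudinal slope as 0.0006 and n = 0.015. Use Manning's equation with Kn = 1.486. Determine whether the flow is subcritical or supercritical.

For a triangular section with side slope z = 3.3: A = zy² = 3.3×2.91² = 27.94 ft²; P = 2y√(1+z²) = 2×2.91×3.448 = 20.07 ft.
Hydraulic radius R = A/P = 27.94/20.07 = 1.392 ft.
V = (1.486/n) R^(2/3) √S = (1.486/0.015) × 1.392^(2/3) × √0.0006 = 3.026 ft/s. Hydraulic depth D_h = A/T = 27.94/19.21 = 1.455 ft.
Froude number Fr = V/√(g·D_h) = 3.026/√(32.2×1.455) = 0.442, which is less than 1, so the flow is subcritical.

subcritical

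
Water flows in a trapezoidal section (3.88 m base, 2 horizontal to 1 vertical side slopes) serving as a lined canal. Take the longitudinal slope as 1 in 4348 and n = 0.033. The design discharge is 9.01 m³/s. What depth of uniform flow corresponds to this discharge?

Manning's equation rearranged: A R^(2/3) = nQ / (1·√S) = 0.033 × 9.01 / (√0.00023) = 19.61.
Trying y = 2.64 m: A R^(2/3) = 32.27 — too large.
Trying y = 1.47 m: A R^(2/3) = 9.749 — too small.
Trying y = 2.08 m: A R^(2/3) = 19.6 — ≈ 19.61.

y_n = 2.08 m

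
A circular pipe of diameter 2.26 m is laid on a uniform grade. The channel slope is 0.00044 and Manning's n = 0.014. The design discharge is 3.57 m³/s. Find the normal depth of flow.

y_n = 1.63 m

Manning's equation rearranged: A R^(2/3) = nQ / (1·√S) = 0.014 × 3.57 / (√0.00044) = 2.383.
Trying y = 1.88 m: A R^(2/3) = 2.777 — over.
Trying y = 1.39 m: A R^(2/3) = 1.912 — short.
Trying y = 1.63 m: A R^(2/3) = 2.385 — close enough.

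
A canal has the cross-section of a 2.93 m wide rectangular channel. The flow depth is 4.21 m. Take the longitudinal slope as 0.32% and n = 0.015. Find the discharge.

Q = 49.2 m³/s

Flow area A = b·y = 2.93 × 4.21 = 12.34 m². Wetted perimeter P = b + 2y = 2.93 + 2×4.21 = 11.35 m.
Hydraulic radius R = A/P = 12.34/11.35 = 1.087 m.
Manning's equation: Q = (1/n) A R^(2/3) S^(1/2) = (1/0.015) × 12.34 × 1.087^(2/3) × 0.0032^(1/2) = 49.2 m³/s.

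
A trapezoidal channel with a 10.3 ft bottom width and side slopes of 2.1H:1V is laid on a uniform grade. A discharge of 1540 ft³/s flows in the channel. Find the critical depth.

y_c = 6.01 ft

At critical depth, Q² T / (g A³) = 1, i.e. A³/T = Q²/g = 1540²/32.2 = 73650.
At y = 4.22 ft: A³/T = 18870 — low.
At y = 6.85 ft: A³/T = 123700 — high.
At y = 6.01 ft: A³/T = 73550 — matches.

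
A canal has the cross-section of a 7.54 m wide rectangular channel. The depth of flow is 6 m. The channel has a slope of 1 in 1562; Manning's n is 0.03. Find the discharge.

Flow area A = b·y = 7.54 × 6 = 45.24 m². Wetted perimeter P = b + 2y = 7.54 + 2×6 = 19.54 m.
Hydraulic radius R = A/P = 45.24/19.54 = 2.315 m.
Manning's equation: Q = (1/n) A R^(2/3) S^(1/2) = (1/0.03) × 45.24 × 2.315^(2/3) × 0.0006402^(1/2) = 66.8 m³/s.

Q = 66.8 m³/s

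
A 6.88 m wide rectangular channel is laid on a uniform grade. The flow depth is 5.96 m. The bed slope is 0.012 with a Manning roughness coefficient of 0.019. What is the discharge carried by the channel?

Q = 398 m³/s

Flow area A = b·y = 6.88 × 5.96 = 41 m². Wetted perimeter P = b + 2y = 6.88 + 2×5.96 = 18.8 m.
Hydraulic radius R = A/P = 41/18.8 = 2.181 m.
Manning's equation: Q = (1/n) A R^(2/3) S^(1/2) = (1/0.019) × 41 × 2.181^(2/3) × 0.012^(1/2) = 398 m³/s.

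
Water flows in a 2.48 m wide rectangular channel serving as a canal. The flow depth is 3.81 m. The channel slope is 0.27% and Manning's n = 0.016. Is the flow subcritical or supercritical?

Flow area A = b·y = 2.48 × 3.81 = 9.449 m². Wetted perimeter P = b + 2y = 2.48 + 2×3.81 = 10.1 m.
Hydraulic radius R = A/P = 9.449/10.1 = 0.9355 m.
V = (1/n) R^(2/3) √S = (1/0.016) × 0.9355^(2/3) × √0.0027 = 3.106 m/s. Hydraulic depth D_h = A/T = 9.449/2.48 = 3.81 m.
Froude number Fr = V/√(g·D_h) = 3.106/√(9.81×3.81) = 0.508, which is less than 1, so the flow is subcritical.

subcritical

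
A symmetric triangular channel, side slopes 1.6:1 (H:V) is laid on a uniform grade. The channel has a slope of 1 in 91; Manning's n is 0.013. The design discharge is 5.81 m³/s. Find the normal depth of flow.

Manning's equation rearranged: A R^(2/3) = nQ / (1·√S) = 0.013 × 5.81 / (√0.01099) = 0.7205.
At y = 1.15 m: A R^(2/3) = 1.311 — too large.
At y = 0.919 m: A R^(2/3) = 0.7209 — close enough.

y_n = 0.919 m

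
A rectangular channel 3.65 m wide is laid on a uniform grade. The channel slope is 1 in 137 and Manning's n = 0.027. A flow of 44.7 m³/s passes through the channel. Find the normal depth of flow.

y_n = 3.44 m

Manning's equation rearranged: A R^(2/3) = nQ / (1·√S) = 0.027 × 44.7 / (√0.007299) = 14.13.
Trying y = 2.51 m: A R^(2/3) = 9.505 — too small.
Trying y = 3.83 m: A R^(2/3) = 16.1 — too large.
Trying y = 3.44 m: A R^(2/3) = 14.12 — close enough.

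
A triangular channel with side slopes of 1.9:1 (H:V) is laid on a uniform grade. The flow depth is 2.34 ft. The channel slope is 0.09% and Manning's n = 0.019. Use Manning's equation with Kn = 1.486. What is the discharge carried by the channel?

For a triangular section with side slope z = 1.9: A = zy² = 1.9×2.34² = 10.4 ft²; P = 2y√(1+z²) = 2×2.34×2.147 = 10.05 ft.
Hydraulic radius R = A/P = 10.4/10.05 = 1.035 ft.
Manning's equation: Q = (1.486/n) A R^(2/3) S^(1/2) = (1.486/0.019) × 10.4 × 1.035^(2/3) × 0.0009^(1/2) = 25 ft³/s.

Q = 25 ft³/s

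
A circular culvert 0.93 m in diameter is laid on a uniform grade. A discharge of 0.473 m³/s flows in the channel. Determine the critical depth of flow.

At critical depth, Q² T / (g A³) = 1, i.e. A³/T = Q²/g = 0.473²/9.81 = 0.02281.
Trying y = 0.279 m: A³/T = 0.005907 — low.
Trying y = 0.444 m: A³/T = 0.03531 — high.
Trying y = 0.396 m: A³/T = 0.02279 — close enough.

y_c = 0.396 m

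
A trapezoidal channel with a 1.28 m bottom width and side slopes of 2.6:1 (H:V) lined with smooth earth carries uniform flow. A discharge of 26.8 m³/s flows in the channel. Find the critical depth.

y_c = 1.62 m

At critical depth, Q² T / (g A³) = 1, i.e. A³/T = Q²/g = 26.8²/9.81 = 73.22.
At y = 2.05 m: A³/T = 208.4 — high.
At y = 1.11 m: A³/T = 14.02 — low.
At y = 1.62 m: A³/T = 72.57 — matches.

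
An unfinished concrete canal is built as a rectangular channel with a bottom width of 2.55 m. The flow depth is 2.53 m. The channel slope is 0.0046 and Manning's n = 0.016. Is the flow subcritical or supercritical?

subcritical

Flow area A = b·y = 2.55 × 2.53 = 6.451 m². Wetted perimeter P = b + 2y = 2.55 + 2×2.53 = 7.61 m.
Hydraulic radius R = A/P = 6.451/7.61 = 0.8478 m.
V = (1/n) R^(2/3) √S = (1/0.016) × 0.8478^(2/3) × √0.0046 = 3.797 m/s. Hydraulic depth D_h = A/T = 6.451/2.55 = 2.53 m.
Froude number Fr = V/√(g·D_h) = 3.797/√(9.81×2.53) = 0.762, which is less than 1, so the flow is subcritical.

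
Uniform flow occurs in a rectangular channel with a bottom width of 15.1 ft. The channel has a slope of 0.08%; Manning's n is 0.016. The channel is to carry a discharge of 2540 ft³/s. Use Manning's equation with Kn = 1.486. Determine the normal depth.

Manning's equation rearranged: A R^(2/3) = nQ / (1.486·√S) = 0.016 × 2540 / (1.486 × √0.0008) = 966.9.
Try y = 17.6 ft: A R^(2/3) = 806.2 — too small.
Try y = 20.5 ft: A R^(2/3) = 966.6 — ≈ 966.9.

y_n = 20.5 ft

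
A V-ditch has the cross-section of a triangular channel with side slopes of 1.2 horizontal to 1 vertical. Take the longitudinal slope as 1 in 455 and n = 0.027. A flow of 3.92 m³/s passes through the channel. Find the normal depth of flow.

Manning's equation rearranged: A R^(2/3) = nQ / (1·√S) = 0.027 × 3.92 / (√0.002198) = 2.258.
At y = 1.25 m: A R^(2/3) = 1.15 — too small.
At y = 1.75 m: A R^(2/3) = 2.82 — too large.
At y = 1.61 m: A R^(2/3) = 2.258 — close enough.

y_n = 1.61 m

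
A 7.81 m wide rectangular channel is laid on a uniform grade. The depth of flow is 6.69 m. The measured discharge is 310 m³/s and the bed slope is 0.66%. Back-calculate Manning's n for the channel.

Flow area A = b·y = 7.81 × 6.69 = 52.25 m². Wetted perimeter P = b + 2y = 7.81 + 2×6.69 = 21.19 m.
Hydraulic radius R = A/P = 52.25/21.19 = 2.466 m.
Rearranging Manning's equation: n = (1/Q) A R^(2/3) S^(1/2) = (1/310) × 52.25 × 2.466^(2/3) × √0.0066 = 0.025.

n = 0.025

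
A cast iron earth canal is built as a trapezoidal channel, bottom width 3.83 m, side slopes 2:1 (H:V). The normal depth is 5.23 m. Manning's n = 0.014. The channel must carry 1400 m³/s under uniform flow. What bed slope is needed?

With bottom width b = 3.83 m and side slope z = 2: A = (b + zy)y = (3.83 + 2×5.23)×5.23 = 74.74 m²; P = b + 2y√(1+z²) = 3.83 + 2×5.23×2.236 = 27.22 m.
Hydraulic radius R = A/P = 74.74/27.22 = 2.746 m.
From Manning's equation, S = [nQ / (1 A R^(2/3))]² = [0.014 × 1400 / (1 × 74.74 × 2.746^(2/3))]² = 0.0179.

S = 0.0179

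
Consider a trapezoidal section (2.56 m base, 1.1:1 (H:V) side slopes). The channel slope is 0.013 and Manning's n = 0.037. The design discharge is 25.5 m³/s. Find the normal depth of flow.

Manning's equation rearranged: A R^(2/3) = nQ / (1·√S) = 0.037 × 25.5 / (√0.013) = 8.275.
At y = 2.19 m: A R^(2/3) = 12.29 — over.
At y = 1.53 m: A R^(2/3) = 6.11 — short.
At y = 1.79 m: A R^(2/3) = 8.26 — matches.

y_n = 1.79 m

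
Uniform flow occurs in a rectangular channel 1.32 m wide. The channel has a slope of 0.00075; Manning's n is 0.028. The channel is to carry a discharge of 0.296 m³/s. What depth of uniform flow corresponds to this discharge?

Manning's equation rearranged: A R^(2/3) = nQ / (1·√S) = 0.028 × 0.296 / (√0.00075) = 0.3026.
Trying y = 0.439 m: A R^(2/3) = 0.2383 — too small.
Trying y = 0.6 m: A R^(2/3) = 0.3661 — too large.
Trying y = 0.522 m: A R^(2/3) = 0.3029 — matches.

y_n = 0.522 m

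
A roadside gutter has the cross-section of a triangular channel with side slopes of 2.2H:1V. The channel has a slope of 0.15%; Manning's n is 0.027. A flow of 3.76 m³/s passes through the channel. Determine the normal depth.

y_n = 1.3 m

Manning's equation rearranged: A R^(2/3) = nQ / (1·√S) = 0.027 × 3.76 / (√0.0015) = 2.621.
Try y = 1.52 m: A R^(2/3) = 3.976 — too large.
Try y = 0.891 m: A R^(2/3) = 0.9569 — too small.
Try y = 1.3 m: A R^(2/3) = 2.621 — matches.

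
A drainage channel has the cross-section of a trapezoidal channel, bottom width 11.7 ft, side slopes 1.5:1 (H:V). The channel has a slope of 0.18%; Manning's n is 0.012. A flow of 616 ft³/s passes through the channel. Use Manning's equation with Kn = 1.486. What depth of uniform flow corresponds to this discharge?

y_n = 3.67 ft

Manning's equation rearranged: A R^(2/3) = nQ / (1.486·√S) = 0.012 × 616 / (1.486 × √0.0018) = 117.2.
At y = 3.97 ft: A R^(2/3) = 135.7 — too large.
At y = 2.52 ft: A R^(2/3) = 59.35 — too small.
At y = 3.67 ft: A R^(2/3) = 117.3 — ≈ 117.2.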